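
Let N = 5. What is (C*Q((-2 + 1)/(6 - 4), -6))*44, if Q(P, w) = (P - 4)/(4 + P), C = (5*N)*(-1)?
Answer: 9900/7 ≈ 1414.3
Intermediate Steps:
C = -25 (C = (5*5)*(-1) = 25*(-1) = -25)
Q(P, w) = (-4 + P)/(4 + P)
(C*Q((-2 + 1)/(6 - 4), -6))*44 = -25*(-4 + (-2 + 1)/(6 - 4))/(4 + (-2 + 1)/(6 - 4))*44 = -25*(-4 - 1/2)/(4 - 1/2)*44 = -25*(-9)/(7/2*2)*44 = -50*(-9)/(7*2)*44 = -25*(-9/7)*44 = (225/7)*44 = 9900/7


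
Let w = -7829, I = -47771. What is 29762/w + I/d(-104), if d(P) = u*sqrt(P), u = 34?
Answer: -29762/7829 + 47771*I*sqrt(26)/1768 ≈ -3.8015 + 137.77*I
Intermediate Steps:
d(P) = 34*sqrt(P)
29762/w + I/d(-104) = 29762/(-7829) - 47771*(-I*sqrt(26)/1768) = 29762*(-1/7829) - 47771*(-I*sqrt(26)/1768) = -29762/7829 - 47771*(-I*sqrt(26)/1768) = -29762/7829 - (-47771)*I*sqrt(26)/1768 = -29762/7829 + 47771*I*sqrt(26)/1768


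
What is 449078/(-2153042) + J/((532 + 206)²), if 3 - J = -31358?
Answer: -88533044035/586320703524 ≈ -0.15100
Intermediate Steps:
J = 31361 (J = 3 - 1*(-31358) = 3 + 31358 = 31361)
449078/(-2153042) + J/((532 + 206)²) = 449078/(-2153042) + 31361/((532 + 206)²) = 449078*(-1/2153042) + 31361/(738²) = -224539/1076521 + 31361/544644 = -88533044035/586320703524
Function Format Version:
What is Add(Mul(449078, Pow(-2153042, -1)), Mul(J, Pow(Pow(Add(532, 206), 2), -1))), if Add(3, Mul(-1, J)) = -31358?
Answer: Rational(-88533044035, 586320703524) ≈ -0.15100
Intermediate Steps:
J = 31361 (J = Add(3, Mul(-1, -31358)) = Add(3, 31358) = 31361)
Add(Mul(449078, Pow(-2153042, -1)), Mul(J, Pow(Pow(Add(532, 206), 2), -1))) = Add(Mul(449078, Pow(-2153042, -1)), Mul(31361, Pow(Pow(Add(532, 206), 2), -1))) = Add(Mul(449078, Rational(-1, 2153042)), Mul(31361, Pow(Pow(738, 2), -1))) = Add(Rational(-224539, 1076521), Mul(31361, Pow(544644, -1))) = Add(Rational(-224539, 1076521), Mul(31361, Rational(1, 544644))) = Add(Rational(-224539, 1076521), Rational(31361, 544644)) = Rational(-88533044035, 586320703524)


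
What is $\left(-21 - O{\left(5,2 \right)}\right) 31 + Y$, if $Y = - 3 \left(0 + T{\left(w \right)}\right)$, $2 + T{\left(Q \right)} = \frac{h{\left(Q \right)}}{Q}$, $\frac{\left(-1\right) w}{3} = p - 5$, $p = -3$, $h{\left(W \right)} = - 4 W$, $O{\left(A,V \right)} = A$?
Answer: $-788$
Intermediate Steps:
$w = 24$ ($w = - 3 \left(-3 - 5\right) = \left(-3\right) \left(-8\right) = 24$)
$T{\left(Q \right)} = -6$ ($T{\left(Q \right)} = -2 + \frac{\left(-4\right) Q}{Q} = -2 - 4 = -6$)
$Y = 18$ ($Y = - 3 \left(0 - 6\right) = \left(-3\right) \left(-6\right) = 18$)
$\left(-21 - O{\left(5,2 \right)}\right) 31 + Y = \left(-21 - 5\right) 31 + 18 = \left(-26\right) 31 + 18 = -806 + 18 = -788$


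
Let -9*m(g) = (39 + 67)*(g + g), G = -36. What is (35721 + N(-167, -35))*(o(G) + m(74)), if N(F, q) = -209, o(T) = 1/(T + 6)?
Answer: -2785614548/45 ≈ -6.1903e+7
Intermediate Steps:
o(T) = 1/(6 + T)
m(g) = -212*g/9 (m(g) = -(39 + 67)*(g + g)/9 = -106*2*g/9 = -212*g/9)
(35721 + N(-167, -35))*(o(G) + m(74)) = (35721 - 209)*(1/(6 - 36) - 212/9*74) = 35512*(1/(-30) - 15688/9) = 35512*(-1/30 - 15688/9) = 35512*(-156883/90) = -2785614548/45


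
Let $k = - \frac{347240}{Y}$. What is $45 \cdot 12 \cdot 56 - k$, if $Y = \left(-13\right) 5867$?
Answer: $\frac{2306087800}{76271} \approx 30235.0$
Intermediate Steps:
$Y = -76271$
$k = \frac{347240}{76271}$ ($k = - \frac{347240}{-76271} = \left(-347240\right) \left(- \frac{1}{76271}\right) = \frac{347240}{76271} \approx 4.5527$)
$45 \cdot 12 \cdot 56 - k = 45 \cdot 12 \cdot 56 - \frac{347240}{76271} = 540 \cdot 56 - \frac{347240}{76271} = 30240 - \frac{347240}{76271} = \frac{2306087800}{76271}$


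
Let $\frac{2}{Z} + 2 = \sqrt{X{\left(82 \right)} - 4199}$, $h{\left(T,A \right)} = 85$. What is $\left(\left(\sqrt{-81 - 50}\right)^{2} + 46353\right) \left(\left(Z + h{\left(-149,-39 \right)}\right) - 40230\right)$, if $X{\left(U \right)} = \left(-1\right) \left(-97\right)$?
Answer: $- \frac{3809510328514}{2053} - \frac{46222 i \sqrt{4102}}{2053} \approx -1.8556 \cdot 10^{9} - 1442.0 i$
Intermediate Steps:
$X{\left(U \right)} = 97$
$Z = \frac{2}{-2 + i \sqrt{4102}}$ ($Z = \frac{2}{-2 + \sqrt{97 - 4199}} = \frac{2}{-2 + \sqrt{-4102}} = \frac{2}{-2 + i \sqrt{4102}} \approx -0.00097418 - 0.031197 i$)
$\left(\left(\sqrt{-81 - 50}\right)^{2} + 46353\right) \left(\left(Z + h{\left(-149,-39 \right)}\right) - 40230\right) = \left(\left(\sqrt{-81 - 50}\right)^{2} + 46353\right) \left(\left(\left(- \frac{2}{2053} - \frac{i \sqrt{4102}}{2053}\right) + 85\right) - 40230\right) = \left(\left(\sqrt{-131}\right)^{2} + 46353\right) \left(\left(\frac{174503}{2053} - \frac{i \sqrt{4102}}{2053}\right) - 40230\right) = \left(\left(i \sqrt{131}\right)^{2} + 46353\right) \left(- \frac{82417687}{2053} - \frac{i \sqrt{4102}}{2053}\right) = \left(-131 + 46353\right) \left(- \frac{82417687}{2053} - \frac{i \sqrt{4102}}{2053}\right) = 46222 \left(- \frac{82417687}{2053} - \frac{i \sqrt{4102}}{2053}\right) = - \frac{3809510328514}{2053} - \frac{46222 i \sqrt{4102}}{2053}$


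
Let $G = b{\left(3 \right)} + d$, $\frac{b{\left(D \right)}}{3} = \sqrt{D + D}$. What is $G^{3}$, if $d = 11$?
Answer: $3113 + 1251 \sqrt{6} \approx 6177.3$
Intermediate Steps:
$b{\left(D \right)} = 3 \sqrt{2} \sqrt{D}$ ($b{\left(D \right)} = 3 \sqrt{D + D} = 3 \sqrt{2 D} = 3 \sqrt{2} \sqrt{D}$)
$G = 11 + 3 \sqrt{6}$ ($G = 3 \sqrt{2} \sqrt{3} + 11 = 3 \sqrt{6} + 11 = 11 + 3 \sqrt{6} \approx 18.348$)
$G^{3} = \left(11 + 3 \sqrt{6}\right)^{3}$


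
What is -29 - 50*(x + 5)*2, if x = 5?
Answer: -1029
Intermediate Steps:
-29 - 50*(x + 5)*2 = -29 - 50*(5 + 5)*2 = -29 - 500*2 = -29 - 50*20 = -29 - 1000 = -1029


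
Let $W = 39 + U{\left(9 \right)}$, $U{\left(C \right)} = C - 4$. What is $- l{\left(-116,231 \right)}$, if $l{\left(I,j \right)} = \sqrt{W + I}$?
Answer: $- 6 i \sqrt{2} \approx - 8.4853 i$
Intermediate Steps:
$U{\left(C \right)} = -4 + C$
$W = 44$ ($W = 39 + \left(-4 + 9\right) = 39 + 5 = 44$)
$l{\left(I,j \right)} = \sqrt{44 + I}$
$- l{\left(-116,231 \right)} = - \sqrt{44 - 116} = - \sqrt{-72} = - 6 i \sqrt{2}$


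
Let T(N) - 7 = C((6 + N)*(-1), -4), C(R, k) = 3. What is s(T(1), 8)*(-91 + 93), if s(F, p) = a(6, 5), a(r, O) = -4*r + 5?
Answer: -38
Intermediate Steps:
T(N) = 10 (T(N) = 7 + 3 = 10)
a(r, O) = 5 - 4*r
s(F, p) = -19 (s(F, p) = 5 - 4*6 = 5 - 24 = -19)
s(T(1), 8)*(-91 + 93) = -19*(-91 + 93) = -19*2 = -38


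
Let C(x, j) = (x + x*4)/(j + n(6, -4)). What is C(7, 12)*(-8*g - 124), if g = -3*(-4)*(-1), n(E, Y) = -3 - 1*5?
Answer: -245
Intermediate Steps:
n(E, Y) = -8 (n(E, Y) = -3 - 5 = -8)
g = -12 (g = 12*(-1) = -12)
C(x, j) = 5*x/(-8 + j) (C(x, j) = (x + x*4)/(j - 8) = (x + 4*x)/(-8 + j) = (5*x)/(-8 + j) = 5*x/(-8 + j))
C(7, 12)*(-8*g - 124) = (5*7/(-8 + 12))*(-8*(-12) - 124) = (5*7/4)*(96 - 124) = (5*7*(¼))*(-28) = (35/4)*(-28) = -245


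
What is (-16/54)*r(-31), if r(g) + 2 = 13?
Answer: -88/27 ≈ -3.2593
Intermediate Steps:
r(g) = 11 (r(g) = -2 + 13 = 11)
(-16/54)*r(-31) = -16/54*11 = -16*1/54*11 = -8/27*11 = -88/27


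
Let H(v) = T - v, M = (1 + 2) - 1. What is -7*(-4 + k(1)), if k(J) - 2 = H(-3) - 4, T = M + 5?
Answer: -28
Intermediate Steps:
M = 2 (M = 3 - 1 = 2)
T = 7 (T = 2 + 5 = 7)
H(v) = 7 - v
k(J) = 8 (k(J) = 2 + ((7 - 1*(-3)) - 4) = 2 + ((7 + 3) - 4) = 2 + (10 - 4) = 2 + 6 = 8)
-7*(-4 + k(1)) = -7*(-4 + 8) = -7*4 = -28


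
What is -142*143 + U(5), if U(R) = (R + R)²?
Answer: -20206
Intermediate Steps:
U(R) = 4*R² (U(R) = (2*R)² = 4*R²)
-142*143 + U(5) = -142*143 + 4*5² = -20306 + 4*25 = -20306 + 100 = -20206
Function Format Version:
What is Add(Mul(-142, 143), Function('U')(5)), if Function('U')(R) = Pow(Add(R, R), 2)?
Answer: -20206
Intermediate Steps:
Function('U')(R) = Mul(4, Pow(R, 2)) (Function('U')(R) = Pow(Mul(2, R), 2) = Mul(4, Pow(R, 2)))
Add(Mul(-142, 143), Function('U')(5)) = Add(Mul(-142, 143), Mul(4, Pow(5, 2))) = Add(-20306, Mul(4, 25)) = Add(-20306, 100) = -20206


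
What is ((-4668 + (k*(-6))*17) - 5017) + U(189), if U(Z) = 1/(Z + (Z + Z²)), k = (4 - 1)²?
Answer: -382757696/36099 ≈ -10603.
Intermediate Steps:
k = 9 (k = 3² = 9)
U(Z) = 1/(Z² + 2*Z)
((-4668 + (k*(-6))*17) - 5017) + U(189) = ((-4668 + (9*(-6))*17) - 5017) + 1/(189*(2 + 189)) = ((-4668 - 54*17) - 5017) + (1/189)/191 = ((-4668 - 918) - 5017) + (1/189)*(1/191) = (-5586 - 5017) + 1/36099 = -10603 + 1/36099 = -382757696/36099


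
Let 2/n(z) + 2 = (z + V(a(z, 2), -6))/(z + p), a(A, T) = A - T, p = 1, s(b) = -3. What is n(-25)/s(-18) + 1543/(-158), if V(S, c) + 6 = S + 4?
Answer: -5893/474 ≈ -12.432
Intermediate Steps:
V(S, c) = -2 + S (V(S, c) = -6 + (S + 4) = -6 + (4 + S) = -2 + S)
n(z) = 2/(-2 + (-4 + 2*z)/(1 + z)) (n(z) = 2/(-2 + (z + (-2 + (z - 1*2)))/(z + 1)) = 2/(-2 + (z + (-2 + (z - 2)))/(1 + z)) = 2/(-2 + (z + (-2 + (-2 + z)))/(1 + z)) = 2/(-2 + (z + (-4 + z))/(1 + z)) = 2/(-2 + (-4 + 2*z)/(1 + z)))
n(-25)/s(-18) + 1543/(-158) = (-⅓ - ⅓*(-25))/(-3) + 1543/(-158) = (-⅓ + 25/3)*(-⅓) + 1543*(-1/158) = 8*(-⅓) - 1543/158 = -8/3 - 1543/158 = -5893/474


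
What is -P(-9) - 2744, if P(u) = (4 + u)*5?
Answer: -2719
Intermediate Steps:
P(u) = 20 + 5*u
-P(-9) - 2744 = -(20 + 5*(-9)) - 2744 = -(20 - 45) - 2744 = -1*(-25) - 2744 = 25 - 2744 = -2719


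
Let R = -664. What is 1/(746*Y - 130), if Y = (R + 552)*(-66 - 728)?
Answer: 1/66340158 ≈ 1.5074e-8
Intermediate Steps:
Y = 88928 (Y = (-664 + 552)*(-66 - 728) = -112*(-794) = 88928)
1/(746*Y - 130) = 1/(746*88928 - 130) = 1/(66340288 - 130) = 1/66340158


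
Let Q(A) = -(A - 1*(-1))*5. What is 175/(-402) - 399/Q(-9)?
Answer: -83699/8040 ≈ -10.410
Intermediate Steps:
Q(A) = -5 - 5*A (Q(A) = -(A + 1)*5 = -(1 + A)*5 = (-1 - A)*5 = -5 - 5*A)
175/(-402) - 399/Q(-9) = 175/(-402) - 399/(-5 - 5*(-9)) = 175*(-1/402) - 399/(-5 + 45) = -175/402 - 399/40 = -83699/8040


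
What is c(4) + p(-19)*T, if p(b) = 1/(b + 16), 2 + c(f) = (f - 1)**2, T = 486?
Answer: -155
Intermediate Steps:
c(f) = -2 + (-1 + f)**2 (c(f) = -2 + (f - 1)**2 = -2 + (-1 + f)**2)
p(b) = 1/(16 + b)
c(4) + p(-19)*T = (-2 + (-1 + 4)**2) + 486/(16 - 19) = (-2 + 3**2) + 486/(-3) = (-2 + 9) - 1/3*486 = 7 - 162 = -155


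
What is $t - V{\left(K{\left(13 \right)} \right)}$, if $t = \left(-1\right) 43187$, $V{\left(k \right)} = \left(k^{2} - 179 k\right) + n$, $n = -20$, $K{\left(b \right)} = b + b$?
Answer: $-39189$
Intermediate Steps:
$K{\left(b \right)} = 2 b$
$V{\left(k \right)} = -20 + k^{2} - 179 k$ ($V{\left(k \right)} = \left(k^{2} - 179 k\right) - 20 = -20 + k^{2} - 179 k$)
$t = -43187$
$t - V{\left(K{\left(13 \right)} \right)} = -43187 - \left(-20 + \left(2 \cdot 13\right)^{2} - 179 \cdot 2 \cdot 13\right) = -43187 - \left(-20 + 26^{2} - 4654\right) = -43187 - \left(-20 + 676 - 4654\right) = -43187 - -3998 = -43187 + 3998 = -39189$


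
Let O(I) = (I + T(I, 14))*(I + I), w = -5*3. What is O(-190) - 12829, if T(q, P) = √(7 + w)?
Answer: 59371 - 760*I*√2 ≈ 59371.0 - 1074.8*I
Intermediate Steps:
w = -15
T(q, P) = 2*I*√2 (T(q, P) = √(7 - 15) = √(-8) = 2*I*√2)
O(I) = 2*I*(I + 2*I*√2) (O(I) = (I + 2*I*√2)*(I + I) = (I + 2*I*√2)*(2*I) = 2*I*(I + 2*I*√2))
O(-190) - 12829 = 2*(-190)*(-190 + 2*I*√2) - 12829 = (72200 - 760*I*√2) - 12829 = 59371 - 760*I*√2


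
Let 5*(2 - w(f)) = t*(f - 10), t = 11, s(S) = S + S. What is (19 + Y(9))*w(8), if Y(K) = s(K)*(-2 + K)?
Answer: 928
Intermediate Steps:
s(S) = 2*S
w(f) = 24 - 11*f/5 (w(f) = 2 - 11*(f - 10)/5 = 2 - 11*(-10 + f)/5 = 2 - (-110 + 11*f)/5 = 2 + (22 - 11*f/5) = 24 - 11*f/5)
Y(K) = 2*K*(-2 + K) (Y(K) = (2*K)*(-2 + K) = 2*K*(-2 + K))
(19 + Y(9))*w(8) = (19 + 2*9*(-2 + 9))*(24 - 11/5*8) = (19 + 2*9*7)*(24 - 88/5) = (19 + 126)*(32/5) = 145*(32/5) = 928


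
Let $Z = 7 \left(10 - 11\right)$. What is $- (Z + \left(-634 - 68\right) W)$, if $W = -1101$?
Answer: $-772895$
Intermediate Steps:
$Z = -7$ ($Z = 7 \left(-1\right) = -7$)
$- (Z + \left(-634 - 68\right) W) = - (-7 + \left(-634 - 68\right) \left(-1101\right)) = - (-7 - -772902) = - (-7 + 772902) = \left(-1\right) 772895 = -772895$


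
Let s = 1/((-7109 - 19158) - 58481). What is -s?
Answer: 1/84748 ≈ 1.1800e-5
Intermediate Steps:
s = -1/84748 (s = 1/(-26267 - 58481) = 1/(-84748) = -1/84748 ≈ -1.1800e-5)
-s = -1*(-1/84748) = 1/84748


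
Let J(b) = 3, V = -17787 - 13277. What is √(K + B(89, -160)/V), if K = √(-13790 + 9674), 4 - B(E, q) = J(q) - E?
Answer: √(-174735 + 844350584*I*√21)/7766 ≈ 5.6636 + 5.6639*I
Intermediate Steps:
V = -31064
B(E, q) = 1 + E (B(E, q) = 4 - (3 - E) = 4 + (-3 + E) = 1 + E)
K = 14*I*√21 (K = √(-4116) = 14*I*√21 ≈ 64.156*I)
√(K + B(89, -160)/V) = √(14*I*√21 + (1 + 89)/(-31064)) = √(14*I*√21 + 90*(-1/31064)) = √(14*I*√21 - 45/15532) = √(-45/15532 + 14*I*√21)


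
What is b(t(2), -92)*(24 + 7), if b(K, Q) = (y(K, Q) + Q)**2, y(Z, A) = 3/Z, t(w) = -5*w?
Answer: 26409799/100 ≈ 2.6410e+5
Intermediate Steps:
b(K, Q) = (Q + 3/K)**2 (b(K, Q) = (3/K + Q)**2 = (Q + 3/K)**2)
b(t(2), -92)*(24 + 7) = ((3 - 5*2*(-92))**2/(-5*2)**2)*(24 + 7) = ((3 - 10*(-92))**2/(-10)**2)*31 = ((3 + 920)**2/100)*31 = ((1/100)*923**2)*31 = ((1/100)*851929)*31 = (851929/100)*31 = 26409799/100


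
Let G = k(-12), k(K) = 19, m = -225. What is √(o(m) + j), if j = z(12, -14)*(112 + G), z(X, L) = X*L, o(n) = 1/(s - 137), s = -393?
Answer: I*√6182047730/530 ≈ 148.35*I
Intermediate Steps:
G = 19
o(n) = -1/530 (o(n) = 1/(-393 - 137) = 1/(-530) = -1/530)
z(X, L) = L*X
j = -22008 (j = (-14*12)*(112 + 19) = -168*131 = -22008)
√(o(m) + j) = √(-1/530 - 22008) = √(-11664241/530) = I*√6182047730/530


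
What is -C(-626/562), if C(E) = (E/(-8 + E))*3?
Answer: -939/2561 ≈ -0.36665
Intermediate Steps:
C(E) = 3*E/(-8 + E) (C(E) = (E/(-8 + E))*3 = 3*E/(-8 + E))
-C(-626/562) = -3*(-626/562)/(-8 - 626/562) = -3*(-626*1/562)/(-8 - 626*1/562) = -3*(-313)/(281*(-8 - 313/281)) = -3*(-313)/(281*(-2561/281)) = -3*(-313)*(-281)/(281*2561) = -1*939/2561 = -939/2561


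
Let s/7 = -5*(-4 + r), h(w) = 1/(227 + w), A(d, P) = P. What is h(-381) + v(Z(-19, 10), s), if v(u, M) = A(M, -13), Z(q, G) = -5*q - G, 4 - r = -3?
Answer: -2003/154 ≈ -13.007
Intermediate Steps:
r = 7 (r = 4 - 1*(-3) = 4 + 3 = 7)
s = -105 (s = 7*(-5*(-4 + 7)) = 7*(-5*3) = 7*(-15) = -105)
Z(q, G) = -G - 5*q
v(u, M) = -13
h(-381) + v(Z(-19, 10), s) = 1/(227 - 381) - 13 = 1/(-154) - 13 = -1/154 - 13 = -2003/154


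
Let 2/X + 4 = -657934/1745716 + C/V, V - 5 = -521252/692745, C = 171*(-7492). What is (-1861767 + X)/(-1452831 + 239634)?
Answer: 75908237028243037953343/49464645918434141596161 ≈ 1.5346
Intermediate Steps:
C = -1281132
V = 2942473/692745 (V = 5 - 521252/692745 = 2942473/692745 ≈ 4.2476)
X = -270353799772/40772146583311813 (X = 2/(-4 + (-657934/1745716 - 1281132/2942473/692745)) = 2/(-4 + (-657934*1/1745716 - 1281132*692745/2942473)) = 2/(-4 + (-328967/872858 - 46710409860/154867)) = 2/(-4 - 40771605875712269/135176899886) = 2/(-40772146583311813/135176899886) = 2*(-135176899886/40772146583311813) = -270353799772/40772146583311813 ≈ -6.6308e-6)
(-1861767 + X)/(-1452831 + 239634) = (-1861767 - 270353799772/40772146583311813)/(-1452831 + 239634) = -75908237028243037953343/40772146583311813/(-1213197) = -75908237028243037953343/40772146583311813*(-1/1213197) = 75908237028243037953343/49464645918434141596161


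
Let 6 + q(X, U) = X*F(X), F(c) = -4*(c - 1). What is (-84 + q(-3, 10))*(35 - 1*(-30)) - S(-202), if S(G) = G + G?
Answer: -8566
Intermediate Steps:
F(c) = 4 - 4*c (F(c) = -4*(-1 + c) = 4 - 4*c)
S(G) = 2*G
q(X, U) = -6 + X*(4 - 4*X)
(-84 + q(-3, 10))*(35 - 1*(-30)) - S(-202) = (-84 + (-6 - 4*(-3)² + 4*(-3)))*(35 - 1*(-30)) - 2*(-202) = (-84 + (-6 - 4*9 - 12))*(35 + 30) - 1*(-404) = (-84 + (-6 - 36 - 12))*65 + 404 = (-84 - 54)*65 + 404 = -138*65 + 404 = -8970 + 404 = -8566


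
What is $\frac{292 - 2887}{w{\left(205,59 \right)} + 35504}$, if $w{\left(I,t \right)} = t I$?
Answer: $- \frac{2595}{47599} \approx -0.054518$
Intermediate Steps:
$w{\left(I,t \right)} = I t$
$\frac{292 - 2887}{w{\left(205,59 \right)} + 35504} = \frac{292 - 2887}{205 \cdot 59 + 35504} = - \frac{2595}{12095 + 35504} = - \frac{2595}{47599}$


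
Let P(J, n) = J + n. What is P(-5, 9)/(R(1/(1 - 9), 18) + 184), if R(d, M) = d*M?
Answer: 16/727 ≈ 0.022008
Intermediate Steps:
R(d, M) = M*d
P(-5, 9)/(R(1/(1 - 9), 18) + 184) = (-5 + 9)/(18/(1 - 9) + 184) = 4/(18/(-8) + 184) = 4/(18*(-1/8) + 184) = 4/(-9/4 + 184) = 4/(727/4) = (4/727)*4 = 16/727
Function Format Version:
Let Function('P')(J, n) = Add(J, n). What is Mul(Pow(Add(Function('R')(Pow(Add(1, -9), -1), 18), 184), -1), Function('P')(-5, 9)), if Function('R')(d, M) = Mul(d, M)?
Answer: Rational(16, 727) ≈ 0.022008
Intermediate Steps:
Function('R')(d, M) = Mul(M, d)
Mul(Pow(Add(Function('R')(Pow(Add(1, -9), -1), 18), 184), -1), Function('P')(-5, 9)) = Mul(Pow(Add(Mul(18, Pow(Add(1, -9), -1)), 184), -1), Add(-5, 9)) = Mul(Pow(Add(Mul(18, Pow(-8, -1)), 184), -1), 4) = Mul(Pow(Add(Mul(18, Rational(-1, 8)), 184), -1), 4) = Mul(Pow(Add(Rational(-9, 4), 184), -1), 4) = Mul(Pow(Rational(727, 4), -1), 4) = Mul(Rational(4, 727), 4) = Rational(16, 727)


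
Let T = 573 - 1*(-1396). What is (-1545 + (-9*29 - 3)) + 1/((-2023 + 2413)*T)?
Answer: -1389149189/767910 ≈ -1809.0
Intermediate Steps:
T = 1969 (T = 573 + 1396 = 1969)
(-1545 + (-9*29 - 3)) + 1/((-2023 + 2413)*T) = (-1545 + (-9*29 - 3)) + 1/((-2023 + 2413)*1969) = (-1545 + (-261 - 3)) + (1/1969)/390 = (-1545 - 264) + (1/390)*(1/1969) = -1809 + 1/767910 = -1389149189/767910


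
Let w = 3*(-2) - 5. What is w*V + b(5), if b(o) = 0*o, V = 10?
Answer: -110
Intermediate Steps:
b(o) = 0
w = -11 (w = -6 - 5 = -11)
w*V + b(5) = -11*10 + 0 = -110 + 0 = -110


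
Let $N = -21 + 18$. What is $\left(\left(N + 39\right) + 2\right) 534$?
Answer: $20292$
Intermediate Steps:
$N = -3$
$\left(\left(N + 39\right) + 2\right) 534 = \left(\left(-3 + 39\right) + 2\right) 534 = \left(36 + 2\right) 534 = 38 \cdot 534 = 20292$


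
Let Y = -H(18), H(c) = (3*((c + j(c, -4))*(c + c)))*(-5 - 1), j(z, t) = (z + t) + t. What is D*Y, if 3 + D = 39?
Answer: 653184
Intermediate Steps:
j(z, t) = z + 2*t (j(z, t) = (t + z) + t = z + 2*t)
D = 36 (D = -3 + 39 = 36)
H(c) = -36*c*(-8 + 2*c) (H(c) = (3*((c + (c + 2*(-4)))*(c + c)))*(-5 - 1) = (3*((c + (c - 8))*(2*c)))*(-6) = (3*((c + (-8 + c))*(2*c)))*(-6) = (3*((-8 + 2*c)*(2*c)))*(-6) = (3*(2*c*(-8 + 2*c)))*(-6) = (6*c*(-8 + 2*c))*(-6) = -36*c*(-8 + 2*c))
Y = 18144 (Y = -72*18*(4 - 1*18) = -72*18*(4 - 18) = -72*18*(-14) = -1*(-18144) = 18144)
D*Y = 36*18144 = 653184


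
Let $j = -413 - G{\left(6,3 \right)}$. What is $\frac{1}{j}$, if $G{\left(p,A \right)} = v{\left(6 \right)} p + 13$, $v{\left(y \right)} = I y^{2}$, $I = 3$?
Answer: $- \frac{1}{1074} \approx -0.0009311$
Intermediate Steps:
$v{\left(y \right)} = 3 y^{2}$
$G{\left(p,A \right)} = 13 + 108 p$ ($G{\left(p,A \right)} = 3 \cdot 6^{2} p + 13 = 3 \cdot 36 p + 13 = 108 p + 13 = 13 + 108 p$)
$j = -1074$ ($j = -413 - \left(13 + 108 \cdot 6\right) = -413 - \left(13 + 648\right) = -413 - 661 = -1074$)
$\frac{1}{j} = \frac{1}{-1074} = - \frac{1}{1074}$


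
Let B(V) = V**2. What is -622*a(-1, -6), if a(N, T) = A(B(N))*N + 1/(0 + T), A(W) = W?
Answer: 2177/3 ≈ 725.67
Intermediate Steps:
a(N, T) = N**3 + 1/T (a(N, T) = N**2*N + 1/(0 + T) = N**3 + 1/T)
-622*a(-1, -6) = -622*((-1)**3 + 1/(-6)) = -622*(-1 - 1/6) = -622*(-7/6) = 2177/3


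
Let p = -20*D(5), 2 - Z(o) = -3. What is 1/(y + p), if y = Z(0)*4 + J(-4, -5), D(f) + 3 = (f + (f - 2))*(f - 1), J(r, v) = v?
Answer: -1/565 ≈ -0.0017699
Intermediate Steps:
D(f) = -3 + (-1 + f)*(-2 + 2*f) (D(f) = -3 + (f + (f - 2))*(f - 1) = -3 + (f + (-2 + f))*(-1 + f) = -3 + (-2 + 2*f)*(-1 + f) = -3 + (-1 + f)*(-2 + 2*f))
Z(o) = 5 (Z(o) = 2 - 1*(-3) = 2 + 3 = 5)
y = 15 (y = 5*4 - 5 = 20 - 5 = 15)
p = -580 (p = -20*(-1 - 4*5 + 2*5²) = -20*(-1 - 20 + 2*25) = -20*(-1 - 20 + 50) = -20*29 = -580)
1/(y + p) = 1/(15 - 580) = 1/(-565) = -1/565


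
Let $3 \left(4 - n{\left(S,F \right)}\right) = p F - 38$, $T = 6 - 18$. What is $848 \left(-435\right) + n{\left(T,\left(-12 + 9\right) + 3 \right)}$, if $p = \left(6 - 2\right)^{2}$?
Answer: $- \frac{1106590}{3} \approx -3.6886 \cdot 10^{5}$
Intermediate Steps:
$T = -12$
$p = 16$ ($p = 4^{2} = 16$)
$n{\left(S,F \right)} = \frac{50}{3} - \frac{16 F}{3}$ ($n{\left(S,F \right)} = 4 - \frac{16 F - 38}{3} = 4 - \frac{-38 + 16 F}{3} = 4 - \left(- \frac{38}{3} + \frac{16 F}{3}\right) = \frac{50}{3} - \frac{16 F}{3}$)
$848 \left(-435\right) + n{\left(T,\left(-12 + 9\right) + 3 \right)} = 848 \left(-435\right) + \left(\frac{50}{3} - \frac{16 \left(\left(-12 + 9\right) + 3\right)}{3}\right) = -368880 + \left(\frac{50}{3} - \frac{16 \left(-3 + 3\right)}{3}\right) = -368880 + \left(\frac{50}{3} - 0\right) = -368880 + \left(\frac{50}{3} + 0\right) = -368880 + \frac{50}{3} = - \frac{1106590}{3}$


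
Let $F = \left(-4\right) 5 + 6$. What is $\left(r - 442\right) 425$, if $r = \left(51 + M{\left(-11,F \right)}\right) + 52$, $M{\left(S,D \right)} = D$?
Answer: $-150025$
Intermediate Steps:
$F = -14$ ($F = -20 + 6 = -14$)
$r = 89$ ($r = \left(51 - 14\right) + 52 = 37 + 52 = 89$)
$\left(r - 442\right) 425 = \left(89 - 442\right) 425 = \left(-353\right) 425 = -150025$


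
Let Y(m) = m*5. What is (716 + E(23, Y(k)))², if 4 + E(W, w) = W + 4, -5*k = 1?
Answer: 546121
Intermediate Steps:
k = -⅕ (k = -⅕*1 = -⅕ ≈ -0.20000)
Y(m) = 5*m
E(W, w) = W (E(W, w) = -4 + (W + 4) = -4 + (4 + W) = W)
(716 + E(23, Y(k)))² = (716 + 23)² = 739² = 546121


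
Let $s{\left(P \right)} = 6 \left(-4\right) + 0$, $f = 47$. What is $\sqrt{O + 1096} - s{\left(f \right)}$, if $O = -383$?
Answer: $24 + \sqrt{713} \approx 50.702$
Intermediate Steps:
$s{\left(P \right)} = -24$ ($s{\left(P \right)} = -24 + 0 = -24$)
$\sqrt{O + 1096} - s{\left(f \right)} = \sqrt{-383 + 1096} - -24 = \sqrt{713} + 24 = 24 + \sqrt{713}$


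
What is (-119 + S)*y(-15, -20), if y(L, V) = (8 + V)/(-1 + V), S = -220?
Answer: -1356/7 ≈ -193.71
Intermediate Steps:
y(L, V) = (8 + V)/(-1 + V)
(-119 + S)*y(-15, -20) = (-119 - 220)*((8 - 20)/(-1 - 20)) = -339*(-12)/(-21) = -(-113)*(-12)/7 = -339*4/7 = -1356/7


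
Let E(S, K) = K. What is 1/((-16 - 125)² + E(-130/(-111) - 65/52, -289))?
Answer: 1/19592 ≈ 5.1041e-5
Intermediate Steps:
1/((-16 - 125)² + E(-130/(-111) - 65/52, -289)) = 1/((-16 - 125)² - 289) = 1/((-141)² - 289) = 1/(19881 - 289) = 1/19592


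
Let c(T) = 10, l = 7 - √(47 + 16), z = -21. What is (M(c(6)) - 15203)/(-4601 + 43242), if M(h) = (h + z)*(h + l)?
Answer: -15390/38641 + 33*√7/38641 ≈ -0.39602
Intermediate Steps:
l = 7 - 3*√7 (l = 7 - √63 = 7 - 3*√7 ≈ -0.93725)
M(h) = (-21 + h)*(7 + h - 3*√7) (M(h) = (h - 21)*(h + (7 - 3*√7)) = (-21 + h)*(7 + h - 3*√7))
(M(c(6)) - 15203)/(-4601 + 43242) = ((-147 + 10² - 14*10 + 63*√7 - 3*10*√7) - 15203)/(-4601 + 43242) = ((-147 + 100 - 140 + 63*√7 - 30*√7) - 15203)/38641 = ((-187 + 33*√7) - 15203)*(1/38641) = (-15390 + 33*√7)*(1/38641) = -15390/38641 + 33*√7/38641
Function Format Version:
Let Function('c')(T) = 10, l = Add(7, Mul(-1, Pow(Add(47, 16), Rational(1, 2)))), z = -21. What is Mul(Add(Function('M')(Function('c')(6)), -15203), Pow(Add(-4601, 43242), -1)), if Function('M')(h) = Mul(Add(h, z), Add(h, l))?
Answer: Add(Rational(-15390, 38641), Mul(Rational(33, 38641), Pow(7, Rational(1, 2)))) ≈ -0.39602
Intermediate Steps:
l = Add(7, Mul(-3, Pow(7, Rational(1, 2)))) (l = Add(7, Mul(-1, Pow(63, Rational(1, 2)))) = Add(7, Mul(-1, Mul(3, Pow(7, Rational(1, 2))))) = Add(7, Mul(-3, Pow(7, Rational(1, 2)))) ≈ -0.93725)
Function('M')(h) = Mul(Add(-21, h), Add(7, h, Mul(-3, Pow(7, Rational(1, 2))))) (Function('M')(h) = Mul(Add(h, -21), Add(h, Add(7, Mul(-3, Pow(7, Rational(1, 2)))))) = Mul(Add(-21, h), Add(7, h, Mul(-3, Pow(7, Rational(1, 2))))))
Mul(Add(Function('M')(Function('c')(6)), -15203), Pow(Add(-4601, 43242), -1)) = Mul(Add(Add(-147, Pow(10, 2), Mul(-14, 10), Mul(63, Pow(7, Rational(1, 2))), Mul(-3, 10, Pow(7, Rational(1, 2)))), -15203), Pow(Add(-4601, 43242), -1)) = Mul(Add(Add(-147, 100, -140, Mul(63, Pow(7, Rational(1, 2))), Mul(-30, Pow(7, Rational(1, 2)))), -15203), Pow(38641, -1)) = Mul(Add(Add(-187, Mul(33, Pow(7, Rational(1, 2)))), -15203), Rational(1, 38641)) = Mul(Add(-15390, Mul(33, Pow(7, Rational(1, 2)))), Rational(1, 38641)) = Add(Rational(-15390, 38641), Mul(Rational(33, 38641), Pow(7, Rational(1, 2))))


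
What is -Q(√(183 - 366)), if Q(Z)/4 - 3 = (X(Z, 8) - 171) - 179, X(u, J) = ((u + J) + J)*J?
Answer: 876 - 32*I*√183 ≈ 876.0 - 432.89*I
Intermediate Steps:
X(u, J) = J*(u + 2*J) (X(u, J) = ((J + u) + J)*J = (u + 2*J)*J = J*(u + 2*J))
Q(Z) = -876 + 32*Z (Q(Z) = 12 + 4*((8*(Z + 2*8) - 171) - 179) = 12 + 4*((8*(Z + 16) - 171) - 179) = 12 + 4*((8*(16 + Z) - 171) - 179) = 12 + 4*(((128 + 8*Z) - 171) - 179) = 12 + 4*((-43 + 8*Z) - 179) = 12 + 4*(-222 + 8*Z) = 12 + (-888 + 32*Z) = -876 + 32*Z)
-Q(√(183 - 366)) = -(-876 + 32*√(183 - 366)) = -(-876 + 32*√(-183)) = -(-876 + 32*(I*√183)) = -(-876 + 32*I*√183) = 876 - 32*I*√183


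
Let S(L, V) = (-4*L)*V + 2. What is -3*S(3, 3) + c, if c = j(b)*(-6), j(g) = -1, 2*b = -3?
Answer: 108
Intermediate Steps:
b = -3/2 (b = (1/2)*(-3) = -3/2 ≈ -1.5000)
S(L, V) = 2 - 4*L*V (S(L, V) = -4*L*V + 2 = 2 - 4*L*V)
c = 6 (c = -1*(-6) = 6)
-3*S(3, 3) + c = -3*(2 - 4*3*3) + 6 = -3*(2 - 36) + 6 = -3*(-34) + 6 = 102 + 6 = 108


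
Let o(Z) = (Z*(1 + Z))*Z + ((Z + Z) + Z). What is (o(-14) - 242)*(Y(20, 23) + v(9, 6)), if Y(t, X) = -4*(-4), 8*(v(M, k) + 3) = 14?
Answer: -41772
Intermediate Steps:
v(M, k) = -5/4 (v(M, k) = -3 + (⅛)*14 = -3 + 7/4 = -5/4)
Y(t, X) = 16
o(Z) = 3*Z + Z²*(1 + Z) (o(Z) = Z²*(1 + Z) + (2*Z + Z) = Z²*(1 + Z) + 3*Z = 3*Z + Z²*(1 + Z))
(o(-14) - 242)*(Y(20, 23) + v(9, 6)) = (-14*(3 - 14 + (-14)²) - 242)*(16 - 5/4) = (-14*(3 - 14 + 196) - 242)*(59/4) = (-14*185 - 242)*(59/4) = (-2590 - 242)*(59/4) = -2832*59/4 = -41772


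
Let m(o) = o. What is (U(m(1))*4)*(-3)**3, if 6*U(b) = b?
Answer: -18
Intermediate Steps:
U(b) = b/6
(U(m(1))*4)*(-3)**3 = (((1/6)*1)*4)*(-3)**3 = ((1/6)*4)*(-27) = (2/3)*(-27) = -18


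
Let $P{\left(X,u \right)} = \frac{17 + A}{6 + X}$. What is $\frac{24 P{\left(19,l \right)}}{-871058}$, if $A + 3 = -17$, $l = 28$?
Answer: $\frac{36}{10888225} \approx 3.3063 \cdot 10^{-6}$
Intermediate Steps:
$A = -20$ ($A = -3 - 17 = -20$)
$P{\left(X,u \right)} = - \frac{3}{6 + X}$ ($P{\left(X,u \right)} = \frac{17 - 20}{6 + X} = - \frac{3}{6 + X}$)
$\frac{24 P{\left(19,l \right)}}{-871058} = \frac{24 \left(- \frac{3}{6 + 19}\right)}{-871058} = 24 \left(- \frac{3}{25}\right) \left(- \frac{1}{871058}\right) = \left(- \frac{72}{25}\right) \left(- \frac{1}{871058}\right) = \frac{36}{10888225}$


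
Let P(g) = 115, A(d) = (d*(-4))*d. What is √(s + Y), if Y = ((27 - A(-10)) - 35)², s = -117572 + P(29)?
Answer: 9*√447 ≈ 190.28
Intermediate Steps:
A(d) = -4*d² (A(d) = (-4*d)*d = -4*d²)
s = -117457 (s = -117572 + 115 = -117457)
Y = 153664 (Y = ((27 - (-4)*(-10)²) - 35)² = ((27 - (-4)*100) - 35)² = ((27 - 1*(-400)) - 35)² = ((27 + 400) - 35)² = (427 - 35)² = 392² = 153664)
√(s + Y) = √(-117457 + 153664) = √36207 = 9*√447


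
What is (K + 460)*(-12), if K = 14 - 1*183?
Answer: -3492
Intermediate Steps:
K = -169 (K = 14 - 183 = -169)
(K + 460)*(-12) = (-169 + 460)*(-12) = 291*(-12) = -3492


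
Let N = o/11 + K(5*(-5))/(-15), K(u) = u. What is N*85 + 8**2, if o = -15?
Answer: 2962/33 ≈ 89.758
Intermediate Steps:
N = 10/33 (N = -15/11 + (5*(-5))/(-15) = -15*1/11 - 25*(-1/15) = -15/11 + 5/3 = 10/33 ≈ 0.30303)
N*85 + 8**2 = (10/33)*85 + 8**2 = 850/33 + 64 = 2962/33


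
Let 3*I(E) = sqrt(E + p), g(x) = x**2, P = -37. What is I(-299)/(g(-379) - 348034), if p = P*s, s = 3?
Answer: -I*sqrt(410)/613179 ≈ -3.3022e-5*I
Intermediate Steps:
p = -111 (p = -37*3 = -111)
I(E) = sqrt(-111 + E)/3 (I(E) = sqrt(E - 111)/3 = sqrt(-111 + E)/3)
I(-299)/(g(-379) - 348034) = (sqrt(-111 - 299)/3)/((-379)**2 - 348034) = (sqrt(-410)/3)/(143641 - 348034) = ((I*sqrt(410))/3)/(-204393) = (I*sqrt(410)/3)*(-1/204393) = -I*sqrt(410)/613179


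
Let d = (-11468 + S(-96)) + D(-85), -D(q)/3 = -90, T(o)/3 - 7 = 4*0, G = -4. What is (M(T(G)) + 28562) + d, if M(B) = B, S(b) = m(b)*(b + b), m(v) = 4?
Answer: 16617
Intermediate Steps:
T(o) = 21 (T(o) = 21 + 3*(4*0) = 21 + 3*0 = 21 + 0 = 21)
D(q) = 270 (D(q) = -3*(-90) = 270)
S(b) = 8*b (S(b) = 4*(b + b) = 4*(2*b) = 8*b)
d = -11966 (d = (-11468 + 8*(-96)) + 270 = (-11468 - 768) + 270 = -12236 + 270 = -11966)
(M(T(G)) + 28562) + d = (21 + 28562) - 11966 = 28583 - 11966 = 16617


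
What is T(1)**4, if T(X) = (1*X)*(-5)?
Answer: 625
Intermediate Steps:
T(X) = -5*X (T(X) = X*(-5) = -5*X)
T(1)**4 = (-5*1)**4 = (-5)**4 = 625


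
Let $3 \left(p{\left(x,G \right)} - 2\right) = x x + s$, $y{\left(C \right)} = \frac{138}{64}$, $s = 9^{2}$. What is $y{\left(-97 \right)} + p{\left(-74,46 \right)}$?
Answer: $\frac{178223}{96} \approx 1856.5$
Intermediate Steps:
$s = 81$
$y{\left(C \right)} = \frac{69}{32}$ ($y{\left(C \right)} = 138 \cdot \frac{1}{64} = \frac{69}{32}$)
$p{\left(x,G \right)} = 29 + \frac{x^{2}}{3}$ ($p{\left(x,G \right)} = 2 + \frac{x x + 81}{3} = 2 + \frac{x^{2} + 81}{3} = 2 + \frac{81 + x^{2}}{3} = 2 + \left(27 + \frac{x^{2}}{3}\right) = 29 + \frac{x^{2}}{3}$)
$y{\left(-97 \right)} + p{\left(-74,46 \right)} = \frac{69}{32} + \left(29 + \frac{\left(-74\right)^{2}}{3}\right) = \frac{69}{32} + \left(29 + \frac{1}{3} \cdot 5476\right) = \frac{69}{32} + \left(29 + \frac{5476}{3}\right) = \frac{69}{32} + \frac{5563}{3} = \frac{178223}{96}$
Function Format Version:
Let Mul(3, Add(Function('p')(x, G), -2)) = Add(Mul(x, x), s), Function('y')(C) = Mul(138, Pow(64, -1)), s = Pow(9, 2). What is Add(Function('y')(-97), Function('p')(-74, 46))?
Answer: Rational(178223, 96) ≈ 1856.5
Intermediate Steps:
s = 81
Function('y')(C) = Rational(69, 32) (Function('y')(C) = Mul(138, Rational(1, 64)) = Rational(69, 32))
Function('p')(x, G) = Add(29, Mul(Rational(1, 3), Pow(x, 2))) (Function('p')(x, G) = Add(2, Mul(Rational(1, 3), Add(Mul(x, x), 81))) = Add(2, Mul(Rational(1, 3), Add(Pow(x, 2), 81))) = Add(2, Mul(Rational(1, 3), Add(81, Pow(x, 2)))) = Add(2, Add(27, Mul(Rational(1, 3), Pow(x, 2)))) = Add(29, Mul(Rational(1, 3), Pow(x, 2))))
Add(Function('y')(-97), Function('p')(-74, 46)) = Add(Rational(69, 32), Add(29, Mul(Rational(1, 3), Pow(-74, 2)))) = Add(Rational(69, 32), Add(29, Mul(Rational(1, 3), 5476))) = Add(Rational(69, 32), Add(29, Rational(5476, 3))) = Add(Rational(69, 32), Rational(5563, 3)) = Rational(178223, 96)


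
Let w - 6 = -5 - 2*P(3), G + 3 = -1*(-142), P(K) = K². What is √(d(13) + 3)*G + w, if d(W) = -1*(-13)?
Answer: 539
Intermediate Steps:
d(W) = 13
G = 139 (G = -3 - 1*(-142) = -3 + 142 = 139)
w = -17 (w = 6 + (-5 - 2*3²) = 6 + (-5 - 2*9) = 6 + (-5 - 18) = 6 - 23 = -17)
√(d(13) + 3)*G + w = √(13 + 3)*139 - 17 = √16*139 - 17 = 4*139 - 17 = 556 - 17 = 539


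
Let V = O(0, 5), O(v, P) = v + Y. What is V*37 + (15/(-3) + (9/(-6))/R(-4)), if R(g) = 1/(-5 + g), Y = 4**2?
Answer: 1201/2 ≈ 600.50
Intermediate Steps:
Y = 16
O(v, P) = 16 + v (O(v, P) = v + 16 = 16 + v)
V = 16 (V = 16 + 0 = 16)
V*37 + (15/(-3) + (9/(-6))/R(-4)) = 16*37 + (15/(-3) + (9/(-6))/(1/(-5 - 4))) = 592 + (15*(-1/3) + (9*(-1/6))/(1/(-9))) = 592 + (-5 - 3/(2*(-1/9))) = 592 + (-5 - 3/2*(-9)) = 592 + (-5 + 27/2) = 592 + 17/2 = 1201/2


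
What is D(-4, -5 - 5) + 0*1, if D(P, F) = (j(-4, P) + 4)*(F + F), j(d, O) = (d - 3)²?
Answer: -1060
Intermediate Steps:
j(d, O) = (-3 + d)²
D(P, F) = 106*F (D(P, F) = ((-3 - 4)² + 4)*(F + F) = ((-7)² + 4)*(2*F) = (49 + 4)*(2*F) = 53*(2*F) = 106*F)
D(-4, -5 - 5) + 0*1 = 106*(-5 - 5) + 0*1 = 106*(-10) + 0 = -1060 + 0 = -1060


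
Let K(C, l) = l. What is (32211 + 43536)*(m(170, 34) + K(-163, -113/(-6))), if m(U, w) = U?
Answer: 28607117/2 ≈ 1.4304e+7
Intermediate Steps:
(32211 + 43536)*(m(170, 34) + K(-163, -113/(-6))) = (32211 + 43536)*(170 - 113/(-6)) = 75747*(170 - 113*(-⅙)) = 75747*(170 + 113/6) = 75747*(1133/6) = 28607117/2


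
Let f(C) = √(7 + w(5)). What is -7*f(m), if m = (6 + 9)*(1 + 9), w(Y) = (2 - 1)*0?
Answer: -7*√7 ≈ -18.520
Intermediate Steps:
w(Y) = 0 (w(Y) = 1*0 = 0)
m = 150 (m = 15*10 = 150)
f(C) = √7 (f(C) = √(7 + 0) = √7)
-7*f(m) = -7*√7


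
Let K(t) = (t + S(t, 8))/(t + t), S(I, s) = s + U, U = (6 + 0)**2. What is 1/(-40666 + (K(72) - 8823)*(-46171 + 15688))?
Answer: 4/1075545149 ≈ 3.7190e-9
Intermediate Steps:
U = 36 (U = 6**2 = 36)
S(I, s) = 36 + s (S(I, s) = s + 36 = 36 + s)
K(t) = (44 + t)/(2*t) (K(t) = (t + (36 + 8))/(t + t) = (t + 44)/((2*t)) = (44 + t)*(1/(2*t)) = (44 + t)/(2*t))
1/(-40666 + (K(72) - 8823)*(-46171 + 15688)) = 1/(-40666 + ((1/2)*(44 + 72)/72 - 8823)*(-46171 + 15688)) = 1/(-40666 + ((1/2)*(1/72)*116 - 8823)*(-30483)) = 1/(-40666 + (29/36 - 8823)*(-30483)) = 1/(-40666 - 317599/36*(-30483)) = 1/(-40666 + 1075707813/4) = 1/(1075545149/4) = 4/1075545149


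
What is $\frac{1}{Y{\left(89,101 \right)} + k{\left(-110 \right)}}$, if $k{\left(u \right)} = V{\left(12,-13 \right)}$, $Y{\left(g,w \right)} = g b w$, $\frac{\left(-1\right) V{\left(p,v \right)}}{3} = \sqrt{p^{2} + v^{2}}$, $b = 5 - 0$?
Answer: $\frac{44945}{2020050208} + \frac{3 \sqrt{313}}{2020050208} \approx 2.2276 \cdot 10^{-5}$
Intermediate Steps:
$b = 5$ ($b = 5 + 0 = 5$)
$V{\left(p,v \right)} = - 3 \sqrt{p^{2} + v^{2}}$
$Y{\left(g,w \right)} = 5 g w$ ($Y{\left(g,w \right)} = g 5 w = 5 g w$)
$k{\left(u \right)} = - 3 \sqrt{313}$ ($k{\left(u \right)} = - 3 \sqrt{12^{2} + \left(-13\right)^{2}} = - 3 \sqrt{144 + 169} = - 3 \sqrt{313}$)
$\frac{1}{Y{\left(89,101 \right)} + k{\left(-110 \right)}} = \frac{1}{5 \cdot 89 \cdot 101 - 3 \sqrt{313}} = \frac{1}{44945 - 3 \sqrt{313}}$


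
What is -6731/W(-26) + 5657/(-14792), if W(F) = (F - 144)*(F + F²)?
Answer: -131383387/408629000 ≈ -0.32152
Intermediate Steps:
W(F) = (-144 + F)*(F + F²)
-6731/W(-26) + 5657/(-14792) = -6731*(-1/(26*(-144 + (-26)² - 143*(-26)))) + 5657/(-14792) = -6731*(-1/(26*(-144 + 676 + 3718))) + 5657*(-1/14792) = -6731/((-26*4250)) - 5657/14792 = -6731/(-110500) - 5657/14792 = -6731*(-1/110500) - 5657/14792 = 6731/110500 - 5657/14792 = -131383387/408629000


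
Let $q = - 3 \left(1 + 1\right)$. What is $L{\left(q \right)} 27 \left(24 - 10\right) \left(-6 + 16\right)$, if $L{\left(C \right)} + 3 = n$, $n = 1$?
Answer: $-7560$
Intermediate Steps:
$q = -6$ ($q = \left(-3\right) 2 = -6$)
$L{\left(C \right)} = -2$ ($L{\left(C \right)} = -3 + 1 = -2$)
$L{\left(q \right)} 27 \left(24 - 10\right) \left(-6 + 16\right) = \left(-2\right) 27 \left(24 - 10\right) \left(-6 + 16\right) = - 54 \cdot 14 \cdot 10 = \left(-54\right) 140 = -7560$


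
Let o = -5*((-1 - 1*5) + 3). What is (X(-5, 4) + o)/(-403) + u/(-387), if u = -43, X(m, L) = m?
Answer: 313/3627 ≈ 0.086297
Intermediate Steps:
o = 15 (o = -5*((-1 - 5) + 3) = -5*(-6 + 3) = -5*(-3) = 15)
(X(-5, 4) + o)/(-403) + u/(-387) = (-5 + 15)/(-403) - 43/(-387) = 10*(-1/403) - 43*(-1/387) = -10/403 + ⅑ = 313/3627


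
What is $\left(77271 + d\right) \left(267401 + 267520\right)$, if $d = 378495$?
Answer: $243798804486$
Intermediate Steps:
$\left(77271 + d\right) \left(267401 + 267520\right) = \left(77271 + 378495\right) \left(267401 + 267520\right) = 455766 \cdot 534921 = 243798804486$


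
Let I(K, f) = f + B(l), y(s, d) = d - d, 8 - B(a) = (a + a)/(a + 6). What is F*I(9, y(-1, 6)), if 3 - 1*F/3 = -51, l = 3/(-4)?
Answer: 9396/7 ≈ 1342.3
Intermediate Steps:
l = -¾ (l = 3*(-¼) = -¾ ≈ -0.75000)
B(a) = 8 - 2*a/(6 + a) (B(a) = 8 - (a + a)/(a + 6) = 8 - 2*a/(6 + a))
F = 162 (F = 9 - 3*(-51) = 9 + 153 = 162)
y(s, d) = 0
I(K, f) = 58/7 + f (I(K, f) = f + 6*(8 - ¾)/(6 - ¾) = f + 6*(29/4)/(21/4) = f + 6*(4/21)*(29/4) = f + 58/7 = 58/7 + f)
F*I(9, y(-1, 6)) = 162*(58/7 + 0) = 162*(58/7) = 9396/7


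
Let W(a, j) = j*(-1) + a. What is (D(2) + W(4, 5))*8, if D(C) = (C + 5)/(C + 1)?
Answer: 32/3 ≈ 10.667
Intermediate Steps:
D(C) = (5 + C)/(1 + C)
W(a, j) = a - j (W(a, j) = -j + a = a - j)
(D(2) + W(4, 5))*8 = ((5 + 2)/(1 + 2) + (4 - 1*5))*8 = (7/3 + (4 - 5))*8 = ((⅓)*7 - 1)*8 = (7/3 - 1)*8 = (4/3)*8 = 32/3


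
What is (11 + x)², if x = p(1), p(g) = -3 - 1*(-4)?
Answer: 144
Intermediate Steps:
p(g) = 1 (p(g) = -3 + 4 = 1)
x = 1
(11 + x)² = (11 + 1)² = 12² = 144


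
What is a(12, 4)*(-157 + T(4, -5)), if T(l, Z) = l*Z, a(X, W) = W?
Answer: -708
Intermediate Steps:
T(l, Z) = Z*l
a(12, 4)*(-157 + T(4, -5)) = 4*(-157 - 5*4) = 4*(-157 - 20) = 4*(-177) = -708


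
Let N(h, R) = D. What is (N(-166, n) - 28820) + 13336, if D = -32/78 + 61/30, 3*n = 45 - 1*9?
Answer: -2012709/130 ≈ -15482.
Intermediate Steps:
n = 12 (n = (45 - 1*9)/3 = (45 - 9)/3 = (⅓)*36 = 12)
D = 211/130 (D = -32*1/78 + 61*(1/30) = -16/39 + 61/30 = 211/130 ≈ 1.6231)
N(h, R) = 211/130
(N(-166, n) - 28820) + 13336 = (211/130 - 28820) + 13336 = -3746389/130 + 13336 = -2012709/130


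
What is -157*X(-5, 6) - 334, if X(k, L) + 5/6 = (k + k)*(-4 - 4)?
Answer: -76579/6 ≈ -12763.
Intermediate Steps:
X(k, L) = -⅚ - 16*k (X(k, L) = -⅚ + (k + k)*(-4 - 4) = -⅚ + (2*k)*(-8) = -⅚ - 16*k)
-157*X(-5, 6) - 334 = -157*(-⅚ - 16*(-5)) - 334 = -157*(-⅚ + 80) - 334 = -157*475/6 - 334 = -74575/6 - 334 = -76579/6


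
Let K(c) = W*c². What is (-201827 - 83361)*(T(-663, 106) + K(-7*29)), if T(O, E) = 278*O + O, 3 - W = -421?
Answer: -4930227191132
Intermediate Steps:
W = 424 (W = 3 - 1*(-421) = 3 + 421 = 424)
T(O, E) = 279*O
K(c) = 424*c²
(-201827 - 83361)*(T(-663, 106) + K(-7*29)) = (-201827 - 83361)*(279*(-663) + 424*(-7*29)²) = -285188*(-184977 + 424*(-203)²) = -285188*(-184977 + 424*41209) = -285188*(-184977 + 17472616) = -285188*17287639 = -4930227191132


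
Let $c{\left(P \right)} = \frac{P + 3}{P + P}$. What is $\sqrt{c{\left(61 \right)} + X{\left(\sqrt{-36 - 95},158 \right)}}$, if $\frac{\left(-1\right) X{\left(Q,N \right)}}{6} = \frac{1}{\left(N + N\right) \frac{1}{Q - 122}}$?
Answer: $\frac{\sqrt{263907716 - 1763754 i \sqrt{131}}}{9638} \approx 1.6868 - 0.064419 i$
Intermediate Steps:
$c{\left(P \right)} = \frac{3 + P}{2 P}$
$X{\left(Q,N \right)} = - \frac{3 \left(-122 + Q\right)}{N}$ ($X{\left(Q,N \right)} = - \frac{6}{\left(N + N\right) \frac{1}{Q - 122}} = - \frac{6}{2 N \frac{1}{-122 + Q}} = - 6 \frac{-122 + Q}{2 N} = - \frac{3 \left(-122 + Q\right)}{N}$)
$\sqrt{c{\left(61 \right)} + X{\left(\sqrt{-36 - 95},158 \right)}} = \sqrt{\frac{3 + 61}{2 \cdot 61} + \frac{3 \left(122 - \sqrt{-36 - 95}\right)}{158}} = \sqrt{\frac{1}{2} \cdot \frac{1}{61} \cdot 64 + 3 \cdot \frac{1}{158} \left(122 - \sqrt{-131}\right)} = \sqrt{\frac{32}{61} + 3 \cdot \frac{1}{158} \left(122 - i \sqrt{131}\right)} = \sqrt{\frac{32}{61} + \left(\frac{183}{79} - \frac{3 i \sqrt{131}}{158}\right)} = \sqrt{\frac{13691}{4819} - \frac{3 i \sqrt{131}}{158}}$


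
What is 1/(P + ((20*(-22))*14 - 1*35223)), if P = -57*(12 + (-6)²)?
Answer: -1/44119 ≈ -2.2666e-5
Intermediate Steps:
P = -2736 (P = -57*(12 + 36) = -57*48 = -2736)
1/(P + ((20*(-22))*14 - 1*35223)) = 1/(-2736 + ((20*(-22))*14 - 1*35223)) = 1/(-2736 + (-440*14 - 35223)) = 1/(-2736 + (-6160 - 35223)) = 1/(-2736 - 41383) = 1/(-44119) = -1/44119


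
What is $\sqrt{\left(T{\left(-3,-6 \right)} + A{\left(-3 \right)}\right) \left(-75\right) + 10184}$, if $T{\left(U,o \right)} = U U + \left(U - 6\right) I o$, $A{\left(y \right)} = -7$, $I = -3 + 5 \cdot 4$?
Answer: $8 i \sqrt{919} \approx 242.52 i$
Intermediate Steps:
$I = 17$ ($I = -3 + 20 = 17$)
$T{\left(U,o \right)} = U^{2} + o \left(-102 + 17 U\right)$ ($T{\left(U,o \right)} = U U + \left(U - 6\right) 17 o = U^{2} + \left(U - 6\right) 17 o = U^{2} + \left(-6 + U\right) 17 o = U^{2} + \left(-102 + 17 U\right) o = U^{2} + o \left(-102 + 17 U\right)$)
$\sqrt{\left(T{\left(-3,-6 \right)} + A{\left(-3 \right)}\right) \left(-75\right) + 10184} = \sqrt{\left(\left(\left(-3\right)^{2} - -612 + 17 \left(-3\right) \left(-6\right)\right) - 7\right) \left(-75\right) + 10184} = \sqrt{\left(\left(9 + 612 + 306\right) - 7\right) \left(-75\right) + 10184} = \sqrt{\left(927 - 7\right) \left(-75\right) + 10184} = \sqrt{920 \left(-75\right) + 10184} = \sqrt{-69000 + 10184} = \sqrt{-58816} = 8 i \sqrt{919}$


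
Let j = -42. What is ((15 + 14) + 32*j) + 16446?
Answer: 15131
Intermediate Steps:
((15 + 14) + 32*j) + 16446 = ((15 + 14) + 32*(-42)) + 16446 = (29 - 1344) + 16446 = -1315 + 16446 = 15131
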